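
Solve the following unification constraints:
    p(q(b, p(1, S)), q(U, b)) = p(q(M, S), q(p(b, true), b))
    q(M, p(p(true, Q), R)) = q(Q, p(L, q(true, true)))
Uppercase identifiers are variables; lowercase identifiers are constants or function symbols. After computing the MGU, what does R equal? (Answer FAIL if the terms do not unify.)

FAIL

Decompose p/2: q(b, p(1, S)) = q(M, S),  q(U, b) = q(p(b, true), b).
Decompose q/2: b = M,  p(1, S) = S.
Bind M := b; substituting into the one remaining equation that mentions M gives: q(b, p(p(true, Q), R)) = q(Q, p(L, q(true, true))).
Occurs check fails: S occurs in p(1, S); the equation S = p(1, S) has no finite solution.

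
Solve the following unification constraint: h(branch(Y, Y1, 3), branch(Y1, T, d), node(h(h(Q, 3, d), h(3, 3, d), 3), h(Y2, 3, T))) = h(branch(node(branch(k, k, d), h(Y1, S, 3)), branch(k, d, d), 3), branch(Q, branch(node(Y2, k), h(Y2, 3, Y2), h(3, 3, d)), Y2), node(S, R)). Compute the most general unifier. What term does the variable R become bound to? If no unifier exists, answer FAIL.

Decompose h/3: branch(Y, Y1, 3) = branch(node(branch(k, k, d), h(Y1, S, 3)), branch(k, d, d), 3),  branch(Y1, T, d) = branch(Q, branch(node(Y2, k), h(Y2, 3, Y2), h(3, 3, d)), Y2),  node(h(h(Q, 3, d), h(3, 3, d), 3), h(Y2, 3, T)) = node(S, R).
Decompose branch/3: Y = node(branch(k, k, d), h(Y1, S, 3)),  Y1 = branch(k, d, d),  3 = 3.
Bind Y := node(branch(k, k, d), h(Y1, S, 3)); no other remaining equation mentions Y.
Bind Y1 := branch(k, d, d); substituting into the one remaining equation that mentions Y1 gives: branch(branch(k, d, d), T, d) = branch(Q, branch(node(Y2, k), h(Y2, 3, Y2), h(3, 3, d)), Y2). Substituting into the earlier binding gives Y := node(branch(k, k, d), h(branch(k, d, d), S, 3)).
Delete trivial equation 3 = 3.
Decompose branch/3: branch(k, d, d) = Q,  T = branch(node(Y2, k), h(Y2, 3, Y2), h(3, 3, d)),  d = Y2.
Bind Q := branch(k, d, d); substituting into the one remaining equation that mentions Q gives: node(h(h(branch(k, d, d), 3, d), h(3, 3, d), 3), h(Y2, 3, T)) = node(S, R).
Bind T := branch(node(Y2, k), h(Y2, 3, Y2), h(3, 3, d)); substituting into the one remaining equation that mentions T gives: node(h(h(branch(k, d, d), 3, d), h(3, 3, d), 3), h(Y2, 3, branch(node(Y2, k), h(Y2, 3, Y2), h(3, 3, d)))) = node(S, R).
Bind Y2 := d; substituting into the remaining equation gives: node(h(h(branch(k, d, d), 3, d), h(3, 3, d), 3), h(d, 3, branch(node(d, k), h(d, 3, d), h(3, 3, d)))) = node(S, R). Substituting into the earlier binding gives T := branch(node(d, k), h(d, 3, d), h(3, 3, d)).
Decompose node/2: h(h(branch(k, d, d), 3, d), h(3, 3, d), 3) = S,  h(d, 3, branch(node(d, k), h(d, 3, d), h(3, 3, d))) = R.
Bind S := h(h(branch(k, d, d), 3, d), h(3, 3, d), 3); no other remaining equation mentions S. Substituting into the earlier binding gives Y := node(branch(k, k, d), h(branch(k, d, d), h(h(branch(k, d, d), 3, d), h(3, 3, d), 3), 3)).
Bind R := h(d, 3, branch(node(d, k), h(d, 3, d), h(3, 3, d))).
MGU = { Y ↦ node(branch(k, k, d), h(branch(k, d, d), h(h(branch(k, d, d), 3, d), h(3, 3, d), 3), 3)), Y1 ↦ branch(k, d, d), Q ↦ branch(k, d, d), T ↦ branch(node(d, k), h(d, 3, d), h(3, 3, d)), Y2 ↦ d, S ↦ h(h(branch(k, d, d), 3, d), h(3, 3, d), 3), R ↦ h(d, 3, branch(node(d, k), h(d, 3, d), h(3, 3, d))) }, so R ↦ h(d, 3, branch(node(d, k), h(d, 3, d), h(3, 3, d))).

h(d, 3, branch(node(d, k), h(d, 3, d), h(3, 3, d)))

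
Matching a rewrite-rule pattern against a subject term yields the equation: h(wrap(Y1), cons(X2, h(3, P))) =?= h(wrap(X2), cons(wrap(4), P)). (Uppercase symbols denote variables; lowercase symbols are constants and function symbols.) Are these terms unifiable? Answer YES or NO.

Decompose h/2: wrap(Y1) =?= wrap(X2),  cons(X2, h(3, P)) =?= cons(wrap(4), P).
Decompose wrap/1: Y1 =?= X2.
Bind Y1 := X2; no other remaining equation mentions Y1.
Decompose cons/2: X2 =?= wrap(4),  h(3, P) =?= P.
Bind X2 := wrap(4); no other remaining equation mentions X2. Substituting into the earlier binding gives Y1 := wrap(4).
Occurs check fails: P occurs in h(3, P); the equation P =?= h(3, P) has no finite solution.

NO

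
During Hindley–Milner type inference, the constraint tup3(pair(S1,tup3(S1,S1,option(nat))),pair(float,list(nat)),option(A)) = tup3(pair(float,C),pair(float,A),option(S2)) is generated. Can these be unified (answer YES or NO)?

Decompose tup3/3: pair(S1,tup3(S1,S1,option(nat))) = pair(float,C),  pair(float,list(nat)) = pair(float,A),  option(A) = option(S2).
Decompose pair/2: S1 = float,  tup3(S1,S1,option(nat)) = C.
Bind S1 := float; substituting into the one remaining equation that mentions S1 gives: tup3(float,float,option(nat)) = C.
Bind C := tup3(float,float,option(nat)); no other remaining equation mentions C.
Decompose pair/2: float = float,  list(nat) = A.
Delete trivial equation float = float.
Bind A := list(nat); substituting into the remaining equation gives: option(list(nat)) = option(S2).
Decompose option/1: list(nat) = S2.
Bind S2 := list(nat).
No equations remain and no clash or occurs-check failure arose, so a unifier exists.

YES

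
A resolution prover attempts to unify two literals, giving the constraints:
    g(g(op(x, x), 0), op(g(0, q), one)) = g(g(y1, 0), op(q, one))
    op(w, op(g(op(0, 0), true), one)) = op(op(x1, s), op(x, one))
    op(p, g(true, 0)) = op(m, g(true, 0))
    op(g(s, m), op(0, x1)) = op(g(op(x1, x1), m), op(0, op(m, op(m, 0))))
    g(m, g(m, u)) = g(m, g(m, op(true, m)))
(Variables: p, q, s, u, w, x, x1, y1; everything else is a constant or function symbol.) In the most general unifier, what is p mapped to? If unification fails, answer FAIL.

FAIL

Decompose g/2: g(op(x, x), 0) = g(y1, 0),  op(g(0, q), one) = op(q, one).
Decompose g/2: op(x, x) = y1,  0 = 0.
Bind y1 := op(x, x); no other remaining equation mentions y1.
Delete trivial equation 0 = 0.
Decompose op/2: g(0, q) = q,  one = one.
Occurs check fails: q occurs in g(0, q); the equation q = g(0, q) has no finite solution.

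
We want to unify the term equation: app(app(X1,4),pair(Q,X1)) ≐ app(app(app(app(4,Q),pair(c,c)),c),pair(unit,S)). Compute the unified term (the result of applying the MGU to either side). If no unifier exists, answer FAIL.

FAIL

Decompose app/2: app(X1,4) ≐ app(app(app(4,Q),pair(c,c)),c),  pair(Q,X1) ≐ pair(unit,S).
Decompose app/2: X1 ≐ app(app(4,Q),pair(c,c)),  4 ≐ c.
Bind X1 := app(app(4,Q),pair(c,c)); substituting into the one remaining equation that mentions X1 gives: pair(Q,app(app(4,Q),pair(c,c))) ≐ pair(unit,S).
Clash: constants 4 and c differ; no unifier exists.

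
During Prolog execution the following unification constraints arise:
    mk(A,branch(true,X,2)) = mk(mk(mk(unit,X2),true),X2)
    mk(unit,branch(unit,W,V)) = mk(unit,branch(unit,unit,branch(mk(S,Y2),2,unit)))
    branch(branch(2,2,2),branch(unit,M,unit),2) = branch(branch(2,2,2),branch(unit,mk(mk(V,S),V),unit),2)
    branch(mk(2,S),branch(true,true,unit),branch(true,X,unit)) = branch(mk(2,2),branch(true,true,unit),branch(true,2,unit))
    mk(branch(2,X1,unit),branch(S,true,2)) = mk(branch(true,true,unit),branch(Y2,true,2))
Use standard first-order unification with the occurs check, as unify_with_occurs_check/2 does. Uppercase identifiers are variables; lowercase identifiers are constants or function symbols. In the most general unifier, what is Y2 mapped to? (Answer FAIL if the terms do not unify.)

FAIL

Decompose mk/2: A = mk(mk(unit,X2),true),  branch(true,X,2) = X2.
Bind A := mk(mk(unit,X2),true); no other remaining equation mentions A.
Bind X2 := branch(true,X,2); no other remaining equation mentions X2. Substituting into the earlier binding gives A := mk(mk(unit,branch(true,X,2)),true).
Decompose mk/2: unit = unit,  branch(unit,W,V) = branch(unit,unit,branch(mk(S,Y2),2,unit)).
Delete trivial equation unit = unit.
Decompose branch/3: unit = unit,  W = unit,  V = branch(mk(S,Y2),2,unit).
Delete trivial equation unit = unit.
Bind W := unit; no other remaining equation mentions W.
Bind V := branch(mk(S,Y2),2,unit); substituting into the one remaining equation that mentions V gives: branch(branch(2,2,2),branch(unit,M,unit),2) = branch(branch(2,2,2),branch(unit,mk(mk(branch(mk(S,Y2),2,unit),S),branch(mk(S,Y2),2,unit)),unit),2).
Decompose branch/3: branch(2,2,2) = branch(2,2,2),  branch(unit,M,unit) = branch(unit,mk(mk(branch(mk(S,Y2),2,unit),S),branch(mk(S,Y2),2,unit)),unit),  2 = 2.
Delete trivial equation branch(2,2,2) = branch(2,2,2).
Decompose branch/3: unit = unit,  M = mk(mk(branch(mk(S,Y2),2,unit),S),branch(mk(S,Y2),2,unit)),  unit = unit.
Delete trivial equation unit = unit.
Bind M := mk(mk(branch(mk(S,Y2),2,unit),S),branch(mk(S,Y2),2,unit)); no other remaining equation mentions M.
Delete trivial equation unit = unit.
Delete trivial equation 2 = 2.
Decompose branch/3: mk(2,S) = mk(2,2),  branch(true,true,unit) = branch(true,true,unit),  branch(true,X,unit) = branch(true,2,unit).
Decompose mk/2: 2 = 2,  S = 2.
Delete trivial equation 2 = 2.
Bind S := 2; substituting into the one remaining equation that mentions S gives: mk(branch(2,X1,unit),branch(2,true,2)) = mk(branch(true,true,unit),branch(Y2,true,2)). Substituting into the earlier bindings gives V := branch(mk(2,Y2),2,unit), M := mk(mk(branch(mk(2,Y2),2,unit),2),branch(mk(2,Y2),2,unit)).
Delete trivial equation branch(true,true,unit) = branch(true,true,unit).
Decompose branch/3: true = true,  X = 2,  unit = unit.
Delete trivial equation true = true.
Bind X := 2; no other remaining equation mentions X. Substituting into the earlier bindings gives A := mk(mk(unit,branch(true,2,2)),true), X2 := branch(true,2,2).
Delete trivial equation unit = unit.
Decompose mk/2: branch(2,X1,unit) = branch(true,true,unit),  branch(2,true,2) = branch(Y2,true,2).
Decompose branch/3: 2 = true,  X1 = true,  unit = unit.
Clash: constants 2 and true differ; no unifier exists.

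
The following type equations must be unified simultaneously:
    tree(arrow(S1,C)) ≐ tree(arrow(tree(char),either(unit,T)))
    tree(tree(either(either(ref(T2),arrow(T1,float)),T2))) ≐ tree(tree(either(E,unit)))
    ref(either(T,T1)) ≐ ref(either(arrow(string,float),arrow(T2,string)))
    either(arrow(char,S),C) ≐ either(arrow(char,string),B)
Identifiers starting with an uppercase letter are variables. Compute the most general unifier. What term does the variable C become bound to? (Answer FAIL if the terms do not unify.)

either(unit,arrow(string,float))

Decompose tree/1: arrow(S1,C) ≐ arrow(tree(char),either(unit,T)).
Decompose arrow/2: S1 ≐ tree(char),  C ≐ either(unit,T).
Bind S1 := tree(char); no other remaining equation mentions S1.
Bind C := either(unit,T); substituting into the one remaining equation that mentions C gives: either(arrow(char,S),either(unit,T)) ≐ either(arrow(char,string),B).
Decompose tree/1: tree(either(either(ref(T2),arrow(T1,float)),T2)) ≐ tree(either(E,unit)).
Decompose tree/1: either(either(ref(T2),arrow(T1,float)),T2) ≐ either(E,unit).
Decompose either/2: either(ref(T2),arrow(T1,float)) ≐ E,  T2 ≐ unit.
Bind E := either(ref(T2),arrow(T1,float)); no other remaining equation mentions E.
Bind T2 := unit; substituting into the one remaining equation that mentions T2 gives: ref(either(T,T1)) ≐ ref(either(arrow(string,float),arrow(unit,string))). Substituting into the earlier binding gives E := either(ref(unit),arrow(T1,float)).
Decompose ref/1: either(T,T1) ≐ either(arrow(string,float),arrow(unit,string)).
Decompose either/2: T ≐ arrow(string,float),  T1 ≐ arrow(unit,string).
Bind T := arrow(string,float); substituting into the one remaining equation that mentions T gives: either(arrow(char,S),either(unit,arrow(string,float))) ≐ either(arrow(char,string),B). Substituting into the earlier binding gives C := either(unit,arrow(string,float)).
Bind T1 := arrow(unit,string); no other remaining equation mentions T1. Substituting into the earlier binding gives E := either(ref(unit),arrow(arrow(unit,string),float)).
Decompose either/2: arrow(char,S) ≐ arrow(char,string),  either(unit,arrow(string,float)) ≐ B.
Decompose arrow/2: char ≐ char,  S ≐ string.
Delete trivial equation char ≐ char.
Bind S := string; no other remaining equation mentions S.
Bind B := either(unit,arrow(string,float)).
MGU = { S1 := tree(char), C := either(unit,arrow(string,float)), E := either(ref(unit),arrow(arrow(unit,string),float)), T2 := unit, T := arrow(string,float), T1 := arrow(unit,string), S := string, B := either(unit,arrow(string,float)) }, so C := either(unit,arrow(string,float)).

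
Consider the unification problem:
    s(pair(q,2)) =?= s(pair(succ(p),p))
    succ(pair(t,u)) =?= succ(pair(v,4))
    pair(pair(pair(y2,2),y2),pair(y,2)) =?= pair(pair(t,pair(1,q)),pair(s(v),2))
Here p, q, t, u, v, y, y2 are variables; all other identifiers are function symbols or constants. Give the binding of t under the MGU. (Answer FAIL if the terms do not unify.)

Decompose s/1: pair(q,2) =?= pair(succ(p),p).
Decompose pair/2: q =?= succ(p),  2 =?= p.
Bind q := succ(p); substituting into the one remaining equation that mentions q gives: pair(pair(pair(y2,2),y2),pair(y,2)) =?= pair(pair(t,pair(1,succ(p))),pair(s(v),2)).
Bind p := 2; substituting into the one remaining equation that mentions p gives: pair(pair(pair(y2,2),y2),pair(y,2)) =?= pair(pair(t,pair(1,succ(2))),pair(s(v),2)). Substituting into the earlier binding gives q := succ(2).
Decompose succ/1: pair(t,u) =?= pair(v,4).
Decompose pair/2: t =?= v,  u =?= 4.
Bind t := v; substituting into the one remaining equation that mentions t gives: pair(pair(pair(y2,2),y2),pair(y,2)) =?= pair(pair(v,pair(1,succ(2))),pair(s(v),2)).
Bind u := 4; no other remaining equation mentions u.
Decompose pair/2: pair(pair(y2,2),y2) =?= pair(v,pair(1,succ(2))),  pair(y,2) =?= pair(s(v),2).
Decompose pair/2: pair(y2,2) =?= v,  y2 =?= pair(1,succ(2)).
Bind v := pair(y2,2); substituting into the one remaining equation that mentions v gives: pair(y,2) =?= pair(s(pair(y2,2)),2). Substituting into the earlier binding gives t := pair(y2,2).
Bind y2 := pair(1,succ(2)); substituting into the remaining equation gives: pair(y,2) =?= pair(s(pair(pair(1,succ(2)),2)),2). Substituting into the earlier bindings gives t := pair(pair(1,succ(2)),2), v := pair(pair(1,succ(2)),2).
Decompose pair/2: y =?= s(pair(pair(1,succ(2)),2)),  2 =?= 2.
Bind y := s(pair(pair(1,succ(2)),2)); no other remaining equation mentions y.
Delete trivial equation 2 =?= 2.
MGU = { q ↦ succ(2), p ↦ 2, t ↦ pair(pair(1,succ(2)),2), u ↦ 4, v ↦ pair(pair(1,succ(2)),2), y2 ↦ pair(1,succ(2)), y ↦ s(pair(pair(1,succ(2)),2)) }, so t ↦ pair(pair(1,succ(2)),2).

pair(pair(1,succ(2)),2)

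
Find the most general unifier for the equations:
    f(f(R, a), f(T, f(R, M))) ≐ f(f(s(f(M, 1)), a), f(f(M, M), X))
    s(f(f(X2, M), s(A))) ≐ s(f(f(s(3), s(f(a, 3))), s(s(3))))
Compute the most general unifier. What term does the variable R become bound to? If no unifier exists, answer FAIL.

s(f(s(f(a, 3)), 1))

Decompose f/2: f(R, a) ≐ f(s(f(M, 1)), a),  f(T, f(R, M)) ≐ f(f(M, M), X).
Decompose f/2: R ≐ s(f(M, 1)),  a ≐ a.
Bind R := s(f(M, 1)); substituting into the one remaining equation that mentions R gives: f(T, f(s(f(M, 1)), M)) ≐ f(f(M, M), X).
Delete trivial equation a ≐ a.
Decompose f/2: T ≐ f(M, M),  f(s(f(M, 1)), M) ≐ X.
Bind T := f(M, M); no other remaining equation mentions T.
Bind X := f(s(f(M, 1)), M); no other remaining equation mentions X.
Decompose s/1: f(f(X2, M), s(A)) ≐ f(f(s(3), s(f(a, 3))), s(s(3))).
Decompose f/2: f(X2, M) ≐ f(s(3), s(f(a, 3))),  s(A) ≐ s(s(3)).
Decompose f/2: X2 ≐ s(3),  M ≐ s(f(a, 3)).
Bind X2 := s(3); no other remaining equation mentions X2.
Bind M := s(f(a, 3)); no other remaining equation mentions M. Substituting into the earlier bindings gives R := s(f(s(f(a, 3)), 1)), T := f(s(f(a, 3)), s(f(a, 3))), X := f(s(f(s(f(a, 3)), 1)), s(f(a, 3))).
Decompose s/1: A ≐ s(3).
Bind A := s(3).
MGU = { R := s(f(s(f(a, 3)), 1)), T := f(s(f(a, 3)), s(f(a, 3))), X := f(s(f(s(f(a, 3)), 1)), s(f(a, 3))), X2 := s(3), M := s(f(a, 3)), A := s(3) }, so R := s(f(s(f(a, 3)), 1)).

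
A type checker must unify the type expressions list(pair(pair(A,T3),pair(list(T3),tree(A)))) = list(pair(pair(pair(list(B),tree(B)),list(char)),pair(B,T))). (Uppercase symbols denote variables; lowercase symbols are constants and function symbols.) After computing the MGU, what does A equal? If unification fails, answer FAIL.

pair(list(list(list(char))),tree(list(list(char))))

Decompose list/1: pair(pair(A,T3),pair(list(T3),tree(A))) = pair(pair(pair(list(B),tree(B)),list(char)),pair(B,T)).
Decompose pair/2: pair(A,T3) = pair(pair(list(B),tree(B)),list(char)),  pair(list(T3),tree(A)) = pair(B,T).
Decompose pair/2: A = pair(list(B),tree(B)),  T3 = list(char).
Bind A := pair(list(B),tree(B)); substituting into the one remaining equation that mentions A gives: pair(list(T3),tree(pair(list(B),tree(B)))) = pair(B,T).
Bind T3 := list(char); substituting into the remaining equation gives: pair(list(list(char)),tree(pair(list(B),tree(B)))) = pair(B,T).
Decompose pair/2: list(list(char)) = B,  tree(pair(list(B),tree(B))) = T.
Bind B := list(list(char)); substituting into the remaining equation gives: tree(pair(list(list(list(char))),tree(list(list(char))))) = T. Substituting into the earlier binding gives A := pair(list(list(list(char))),tree(list(list(char)))).
Bind T := tree(pair(list(list(list(char))),tree(list(list(char))))).
MGU = { A := pair(list(list(list(char))),tree(list(list(char)))), T3 := list(char), B := list(list(char)), T := tree(pair(list(list(list(char))),tree(list(list(char))))) }, so A := pair(list(list(list(char))),tree(list(list(char)))).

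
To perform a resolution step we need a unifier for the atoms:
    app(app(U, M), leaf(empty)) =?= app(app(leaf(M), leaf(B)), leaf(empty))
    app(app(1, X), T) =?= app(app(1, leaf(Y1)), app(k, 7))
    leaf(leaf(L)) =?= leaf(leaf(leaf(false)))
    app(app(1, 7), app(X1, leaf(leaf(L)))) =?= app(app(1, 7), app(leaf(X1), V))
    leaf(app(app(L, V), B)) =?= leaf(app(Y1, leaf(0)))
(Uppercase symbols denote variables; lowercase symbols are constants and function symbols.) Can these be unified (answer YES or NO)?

NO

Decompose app/2: app(U, M) =?= app(leaf(M), leaf(B)),  leaf(empty) =?= leaf(empty).
Decompose app/2: U =?= leaf(M),  M =?= leaf(B).
Bind U := leaf(M); no other remaining equation mentions U.
Bind M := leaf(B); no other remaining equation mentions M. Substituting into the earlier binding gives U := leaf(leaf(B)).
Delete trivial equation leaf(empty) =?= leaf(empty).
Decompose app/2: app(1, X) =?= app(1, leaf(Y1)),  T =?= app(k, 7).
Decompose app/2: 1 =?= 1,  X =?= leaf(Y1).
Delete trivial equation 1 =?= 1.
Bind X := leaf(Y1); no other remaining equation mentions X.
Bind T := app(k, 7); no other remaining equation mentions T.
Decompose leaf/1: leaf(L) =?= leaf(leaf(false)).
Decompose leaf/1: L =?= leaf(false).
Bind L := leaf(false); substituting into the remaining equations gives: app(app(1, 7), app(X1, leaf(leaf(leaf(false))))) =?= app(app(1, 7), app(leaf(X1), V)),  leaf(app(app(leaf(false), V), B)) =?= leaf(app(Y1, leaf(0))).
Decompose app/2: app(1, 7) =?= app(1, 7),  app(X1, leaf(leaf(leaf(false)))) =?= app(leaf(X1), V).
Delete trivial equation app(1, 7) =?= app(1, 7).
Decompose app/2: X1 =?= leaf(X1),  leaf(leaf(leaf(false))) =?= V.
Occurs check fails: X1 occurs in leaf(X1); the equation X1 =?= leaf(X1) has no finite solution.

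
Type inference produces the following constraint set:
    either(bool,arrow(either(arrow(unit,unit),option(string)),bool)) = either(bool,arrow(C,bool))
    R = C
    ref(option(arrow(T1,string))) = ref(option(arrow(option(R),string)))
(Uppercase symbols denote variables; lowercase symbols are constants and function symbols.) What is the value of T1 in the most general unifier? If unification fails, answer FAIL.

option(either(arrow(unit,unit),option(string)))

Decompose either/2: bool = bool,  arrow(either(arrow(unit,unit),option(string)),bool) = arrow(C,bool).
Delete trivial equation bool = bool.
Decompose arrow/2: either(arrow(unit,unit),option(string)) = C,  bool = bool.
Bind C := either(arrow(unit,unit),option(string)); substituting into the one remaining equation that mentions C gives: R = either(arrow(unit,unit),option(string)).
Delete trivial equation bool = bool.
Bind R := either(arrow(unit,unit),option(string)); substituting into the remaining equation gives: ref(option(arrow(T1,string))) = ref(option(arrow(option(either(arrow(unit,unit),option(string))),string))).
Decompose ref/1: option(arrow(T1,string)) = option(arrow(option(either(arrow(unit,unit),option(string))),string)).
Decompose option/1: arrow(T1,string) = arrow(option(either(arrow(unit,unit),option(string))),string).
Decompose arrow/2: T1 = option(either(arrow(unit,unit),option(string))),  string = string.
Bind T1 := option(either(arrow(unit,unit),option(string))); no other remaining equation mentions T1.
Delete trivial equation string = string.
MGU = { C := either(arrow(unit,unit),option(string)), R := either(arrow(unit,unit),option(string)), T1 := option(either(arrow(unit,unit),option(string))) }, so T1 := option(either(arrow(unit,unit),option(string))).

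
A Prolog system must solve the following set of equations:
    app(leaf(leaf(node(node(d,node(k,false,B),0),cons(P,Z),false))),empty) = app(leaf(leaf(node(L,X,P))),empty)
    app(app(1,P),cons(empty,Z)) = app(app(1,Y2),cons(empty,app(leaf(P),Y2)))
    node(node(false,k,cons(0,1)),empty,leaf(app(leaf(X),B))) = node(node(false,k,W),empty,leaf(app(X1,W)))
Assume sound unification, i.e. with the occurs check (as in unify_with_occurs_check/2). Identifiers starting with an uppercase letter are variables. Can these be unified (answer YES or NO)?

YES

Decompose app/2: leaf(leaf(node(node(d,node(k,false,B),0),cons(P,Z),false))) = leaf(leaf(node(L,X,P))),  empty = empty.
Decompose leaf/1: leaf(node(node(d,node(k,false,B),0),cons(P,Z),false)) = leaf(node(L,X,P)).
Decompose leaf/1: node(node(d,node(k,false,B),0),cons(P,Z),false) = node(L,X,P).
Decompose node/3: node(d,node(k,false,B),0) = L,  cons(P,Z) = X,  false = P.
Bind L := node(d,node(k,false,B),0); no other remaining equation mentions L.
Bind X := cons(P,Z); substituting into the one remaining equation that mentions X gives: node(node(false,k,cons(0,1)),empty,leaf(app(leaf(cons(P,Z)),B))) = node(node(false,k,W),empty,leaf(app(X1,W))).
Bind P := false; substituting into the 2 remaining equations that mention P gives: app(app(1,false),cons(empty,Z)) = app(app(1,Y2),cons(empty,app(leaf(false),Y2))),  node(node(false,k,cons(0,1)),empty,leaf(app(leaf(cons(false,Z)),B))) = node(node(false,k,W),empty,leaf(app(X1,W))). Substituting into the earlier binding gives X := cons(false,Z).
Delete trivial equation empty = empty.
Decompose app/2: app(1,false) = app(1,Y2),  cons(empty,Z) = cons(empty,app(leaf(false),Y2)).
Decompose app/2: 1 = 1,  false = Y2.
Delete trivial equation 1 = 1.
Bind Y2 := false; substituting into the one remaining equation that mentions Y2 gives: cons(empty,Z) = cons(empty,app(leaf(false),false)).
Decompose cons/2: empty = empty,  Z = app(leaf(false),false).
Delete trivial equation empty = empty.
Bind Z := app(leaf(false),false); substituting into the remaining equation gives: node(node(false,k,cons(0,1)),empty,leaf(app(leaf(cons(false,app(leaf(false),false))),B))) = node(node(false,k,W),empty,leaf(app(X1,W))). Substituting into the earlier binding gives X := cons(false,app(leaf(false),false)).
Decompose node/3: node(false,k,cons(0,1)) = node(false,k,W),  empty = empty,  leaf(app(leaf(cons(false,app(leaf(false),false))),B)) = leaf(app(X1,W)).
Decompose node/3: false = false,  k = k,  cons(0,1) = W.
Delete trivial equation false = false.
Delete trivial equation k = k.
Bind W := cons(0,1); substituting into the one remaining equation that mentions W gives: leaf(app(leaf(cons(false,app(leaf(false),false))),B)) = leaf(app(X1,cons(0,1))).
Delete trivial equation empty = empty.
Decompose leaf/1: app(leaf(cons(false,app(leaf(false),false))),B) = app(X1,cons(0,1)).
Decompose app/2: leaf(cons(false,app(leaf(false),false))) = X1,  B = cons(0,1).
Bind X1 := leaf(cons(false,app(leaf(false),false))); no other remaining equation mentions X1.
Bind B := cons(0,1). Substituting into the earlier binding gives L := node(d,node(k,false,cons(0,1)),0).
No equations remain and no clash or occurs-check failure arose, so a unifier exists.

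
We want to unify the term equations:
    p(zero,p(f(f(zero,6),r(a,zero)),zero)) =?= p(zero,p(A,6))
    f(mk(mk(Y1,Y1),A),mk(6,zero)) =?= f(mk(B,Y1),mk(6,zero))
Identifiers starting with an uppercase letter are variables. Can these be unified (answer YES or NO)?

Decompose p/2: zero =?= zero,  p(f(f(zero,6),r(a,zero)),zero) =?= p(A,6).
Delete trivial equation zero =?= zero.
Decompose p/2: f(f(zero,6),r(a,zero)) =?= A,  zero =?= 6.
Bind A := f(f(zero,6),r(a,zero)); substituting into the one remaining equation that mentions A gives: f(mk(mk(Y1,Y1),f(f(zero,6),r(a,zero))),mk(6,zero)) =?= f(mk(B,Y1),mk(6,zero)).
Clash: constants zero and 6 differ; no unifier exists.

NO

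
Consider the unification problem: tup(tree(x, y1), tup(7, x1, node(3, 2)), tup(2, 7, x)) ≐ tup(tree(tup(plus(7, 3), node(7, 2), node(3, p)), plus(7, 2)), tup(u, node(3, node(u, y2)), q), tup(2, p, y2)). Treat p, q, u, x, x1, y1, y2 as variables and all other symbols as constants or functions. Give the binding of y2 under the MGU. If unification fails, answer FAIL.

tup(plus(7, 3), node(7, 2), node(3, 7))

Decompose tup/3: tree(x, y1) ≐ tree(tup(plus(7, 3), node(7, 2), node(3, p)), plus(7, 2)),  tup(7, x1, node(3, 2)) ≐ tup(u, node(3, node(u, y2)), q),  tup(2, 7, x) ≐ tup(2, p, y2).
Decompose tree/2: x ≐ tup(plus(7, 3), node(7, 2), node(3, p)),  y1 ≐ plus(7, 2).
Bind x := tup(plus(7, 3), node(7, 2), node(3, p)); substituting into the one remaining equation that mentions x gives: tup(2, 7, tup(plus(7, 3), node(7, 2), node(3, p))) ≐ tup(2, p, y2).
Bind y1 := plus(7, 2); no other remaining equation mentions y1.
Decompose tup/3: 7 ≐ u,  x1 ≐ node(3, node(u, y2)),  node(3, 2) ≐ q.
Bind u := 7; substituting into the one remaining equation that mentions u gives: x1 ≐ node(3, node(7, y2)).
Bind x1 := node(3, node(7, y2)); no other remaining equation mentions x1.
Bind q := node(3, 2); no other remaining equation mentions q.
Decompose tup/3: 2 ≐ 2,  7 ≐ p,  tup(plus(7, 3), node(7, 2), node(3, p)) ≐ y2.
Delete trivial equation 2 ≐ 2.
Bind p := 7; substituting into the remaining equation gives: tup(plus(7, 3), node(7, 2), node(3, 7)) ≐ y2. Substituting into the earlier binding gives x := tup(plus(7, 3), node(7, 2), node(3, 7)).
Bind y2 := tup(plus(7, 3), node(7, 2), node(3, 7)). Substituting into the earlier binding gives x1 := node(3, node(7, tup(plus(7, 3), node(7, 2), node(3, 7)))).
MGU = { x -> tup(plus(7, 3), node(7, 2), node(3, 7)), y1 -> plus(7, 2), u -> 7, x1 -> node(3, node(7, tup(plus(7, 3), node(7, 2), node(3, 7)))), q -> node(3, 2), p -> 7, y2 -> tup(plus(7, 3), node(7, 2), node(3, 7)) }, so y2 -> tup(plus(7, 3), node(7, 2), node(3, 7)).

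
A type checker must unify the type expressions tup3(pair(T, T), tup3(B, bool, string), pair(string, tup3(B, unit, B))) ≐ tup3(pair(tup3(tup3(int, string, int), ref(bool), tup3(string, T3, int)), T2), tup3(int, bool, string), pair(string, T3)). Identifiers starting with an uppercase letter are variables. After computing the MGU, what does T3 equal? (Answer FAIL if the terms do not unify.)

tup3(int, unit, int)

Decompose tup3/3: pair(T, T) ≐ pair(tup3(tup3(int, string, int), ref(bool), tup3(string, T3, int)), T2),  tup3(B, bool, string) ≐ tup3(int, bool, string),  pair(string, tup3(B, unit, B)) ≐ pair(string, T3).
Decompose pair/2: T ≐ tup3(tup3(int, string, int), ref(bool), tup3(string, T3, int)),  T ≐ T2.
Bind T := tup3(tup3(int, string, int), ref(bool), tup3(string, T3, int)); substituting into the one remaining equation that mentions T gives: tup3(tup3(int, string, int), ref(bool), tup3(string, T3, int)) ≐ T2.
Bind T2 := tup3(tup3(int, string, int), ref(bool), tup3(string, T3, int)); no other remaining equation mentions T2.
Decompose tup3/3: B ≐ int,  bool ≐ bool,  string ≐ string.
Bind B := int; substituting into the one remaining equation that mentions B gives: pair(string, tup3(int, unit, int)) ≐ pair(string, T3).
Delete trivial equation bool ≐ bool.
Delete trivial equation string ≐ string.
Decompose pair/2: string ≐ string,  tup3(int, unit, int) ≐ T3.
Delete trivial equation string ≐ string.
Bind T3 := tup3(int, unit, int). Substituting into the earlier bindings gives T := tup3(tup3(int, string, int), ref(bool), tup3(string, tup3(int, unit, int), int)), T2 := tup3(tup3(int, string, int), ref(bool), tup3(string, tup3(int, unit, int), int)).
MGU = { T ↦ tup3(tup3(int, string, int), ref(bool), tup3(string, tup3(int, unit, int), int)), T2 ↦ tup3(tup3(int, string, int), ref(bool), tup3(string, tup3(int, unit, int), int)), B ↦ int, T3 ↦ tup3(int, unit, int) }, so T3 ↦ tup3(int, unit, int).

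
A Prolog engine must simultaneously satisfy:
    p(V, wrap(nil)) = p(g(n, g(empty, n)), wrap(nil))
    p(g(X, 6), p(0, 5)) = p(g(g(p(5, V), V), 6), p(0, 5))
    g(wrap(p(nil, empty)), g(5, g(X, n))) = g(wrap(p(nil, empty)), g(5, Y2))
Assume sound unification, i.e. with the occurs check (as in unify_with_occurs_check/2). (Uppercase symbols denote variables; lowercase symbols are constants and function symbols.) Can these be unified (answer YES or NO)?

Decompose p/2: V = g(n, g(empty, n)),  wrap(nil) = wrap(nil).
Bind V := g(n, g(empty, n)); substituting into the one remaining equation that mentions V gives: p(g(X, 6), p(0, 5)) = p(g(g(p(5, g(n, g(empty, n))), g(n, g(empty, n))), 6), p(0, 5)).
Delete trivial equation wrap(nil) = wrap(nil).
Decompose p/2: g(X, 6) = g(g(p(5, g(n, g(empty, n))), g(n, g(empty, n))), 6),  p(0, 5) = p(0, 5).
Decompose g/2: X = g(p(5, g(n, g(empty, n))), g(n, g(empty, n))),  6 = 6.
Bind X := g(p(5, g(n, g(empty, n))), g(n, g(empty, n))); substituting into the one remaining equation that mentions X gives: g(wrap(p(nil, empty)), g(5, g(g(p(5, g(n, g(empty, n))), g(n, g(empty, n))), n))) = g(wrap(p(nil, empty)), g(5, Y2)).
Delete trivial equation 6 = 6.
Delete trivial equation p(0, 5) = p(0, 5).
Decompose g/2: wrap(p(nil, empty)) = wrap(p(nil, empty)),  g(5, g(g(p(5, g(n, g(empty, n))), g(n, g(empty, n))), n)) = g(5, Y2).
Delete trivial equation wrap(p(nil, empty)) = wrap(p(nil, empty)).
Decompose g/2: 5 = 5,  g(g(p(5, g(n, g(empty, n))), g(n, g(empty, n))), n) = Y2.
Delete trivial equation 5 = 5.
Bind Y2 := g(g(p(5, g(n, g(empty, n))), g(n, g(empty, n))), n).
No equations remain and no clash or occurs-check failure arose, so a unifier exists.

YES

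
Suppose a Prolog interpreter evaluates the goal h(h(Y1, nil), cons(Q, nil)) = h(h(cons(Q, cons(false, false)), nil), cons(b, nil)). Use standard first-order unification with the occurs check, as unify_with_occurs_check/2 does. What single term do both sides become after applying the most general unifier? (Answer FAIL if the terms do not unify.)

Decompose h/2: h(Y1, nil) = h(cons(Q, cons(false, false)), nil),  cons(Q, nil) = cons(b, nil).
Decompose h/2: Y1 = cons(Q, cons(false, false)),  nil = nil.
Bind Y1 := cons(Q, cons(false, false)); no other remaining equation mentions Y1.
Delete trivial equation nil = nil.
Decompose cons/2: Q = b,  nil = nil.
Bind Q := b; no other remaining equation mentions Q. Substituting into the earlier binding gives Y1 := cons(b, cons(false, false)).
Delete trivial equation nil = nil.
Applying the MGU to either side gives h(h(cons(b, cons(false, false)), nil), cons(b, nil)).

h(h(cons(b, cons(false, false)), nil), cons(b, nil))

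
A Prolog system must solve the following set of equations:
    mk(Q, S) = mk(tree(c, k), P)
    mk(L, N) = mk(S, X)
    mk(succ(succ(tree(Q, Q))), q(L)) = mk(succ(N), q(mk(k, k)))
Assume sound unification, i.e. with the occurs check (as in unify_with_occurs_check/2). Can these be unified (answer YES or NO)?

YES

Decompose mk/2: Q = tree(c, k),  S = P.
Bind Q := tree(c, k); substituting into the one remaining equation that mentions Q gives: mk(succ(succ(tree(tree(c, k), tree(c, k)))), q(L)) = mk(succ(N), q(mk(k, k))).
Bind S := P; substituting into the one remaining equation that mentions S gives: mk(L, N) = mk(P, X).
Decompose mk/2: L = P,  N = X.
Bind L := P; substituting into the one remaining equation that mentions L gives: mk(succ(succ(tree(tree(c, k), tree(c, k)))), q(P)) = mk(succ(N), q(mk(k, k))).
Bind N := X; substituting into the remaining equation gives: mk(succ(succ(tree(tree(c, k), tree(c, k)))), q(P)) = mk(succ(X), q(mk(k, k))).
Decompose mk/2: succ(succ(tree(tree(c, k), tree(c, k)))) = succ(X),  q(P) = q(mk(k, k)).
Decompose succ/1: succ(tree(tree(c, k), tree(c, k))) = X.
Bind X := succ(tree(tree(c, k), tree(c, k))); no other remaining equation mentions X. Substituting into the earlier binding gives N := succ(tree(tree(c, k), tree(c, k))).
Decompose q/1: P = mk(k, k).
Bind P := mk(k, k). Substituting into the earlier bindings gives S := mk(k, k), L := mk(k, k).
No equations remain and no clash or occurs-check failure arose, so a unifier exists.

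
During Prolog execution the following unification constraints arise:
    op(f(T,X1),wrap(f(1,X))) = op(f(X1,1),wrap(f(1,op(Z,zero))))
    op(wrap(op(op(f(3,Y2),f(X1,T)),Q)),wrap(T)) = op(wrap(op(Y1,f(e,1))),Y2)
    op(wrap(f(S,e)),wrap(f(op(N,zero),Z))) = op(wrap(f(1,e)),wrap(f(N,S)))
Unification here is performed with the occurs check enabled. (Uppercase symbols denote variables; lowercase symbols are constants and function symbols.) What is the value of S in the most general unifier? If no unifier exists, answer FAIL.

FAIL

Decompose op/2: f(T,X1) = f(X1,1),  wrap(f(1,X)) = wrap(f(1,op(Z,zero))).
Decompose f/2: T = X1,  X1 = 1.
Bind T := X1; substituting into the one remaining equation that mentions T gives: op(wrap(op(op(f(3,Y2),f(X1,X1)),Q)),wrap(X1)) = op(wrap(op(Y1,f(e,1))),Y2).
Bind X1 := 1; substituting into the one remaining equation that mentions X1 gives: op(wrap(op(op(f(3,Y2),f(1,1)),Q)),wrap(1)) = op(wrap(op(Y1,f(e,1))),Y2). Substituting into the earlier binding gives T := 1.
Decompose wrap/1: f(1,X) = f(1,op(Z,zero)).
Decompose f/2: 1 = 1,  X = op(Z,zero).
Delete trivial equation 1 = 1.
Bind X := op(Z,zero); no other remaining equation mentions X.
Decompose op/2: wrap(op(op(f(3,Y2),f(1,1)),Q)) = wrap(op(Y1,f(e,1))),  wrap(1) = Y2.
Decompose wrap/1: op(op(f(3,Y2),f(1,1)),Q) = op(Y1,f(e,1)).
Decompose op/2: op(f(3,Y2),f(1,1)) = Y1,  Q = f(e,1).
Bind Y1 := op(f(3,Y2),f(1,1)); no other remaining equation mentions Y1.
Bind Q := f(e,1); no other remaining equation mentions Q.
Bind Y2 := wrap(1); no other remaining equation mentions Y2. Substituting into the earlier binding gives Y1 := op(f(3,wrap(1)),f(1,1)).
Decompose op/2: wrap(f(S,e)) = wrap(f(1,e)),  wrap(f(op(N,zero),Z)) = wrap(f(N,S)).
Decompose wrap/1: f(S,e) = f(1,e).
Decompose f/2: S = 1,  e = e.
Bind S := 1; substituting into the one remaining equation that mentions S gives: wrap(f(op(N,zero),Z)) = wrap(f(N,1)).
Delete trivial equation e = e.
Decompose wrap/1: f(op(N,zero),Z) = f(N,1).
Decompose f/2: op(N,zero) = N,  Z = 1.
Occurs check fails: N occurs in op(N,zero); the equation N = op(N,zero) has no finite solution.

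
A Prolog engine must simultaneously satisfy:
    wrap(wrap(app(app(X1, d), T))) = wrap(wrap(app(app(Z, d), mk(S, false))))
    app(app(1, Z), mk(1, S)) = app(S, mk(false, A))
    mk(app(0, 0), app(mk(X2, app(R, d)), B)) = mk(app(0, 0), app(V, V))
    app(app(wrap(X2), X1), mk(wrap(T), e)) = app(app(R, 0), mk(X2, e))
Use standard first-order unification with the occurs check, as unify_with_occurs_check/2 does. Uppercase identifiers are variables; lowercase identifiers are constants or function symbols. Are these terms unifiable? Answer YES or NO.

Decompose wrap/1: wrap(app(app(X1, d), T)) = wrap(app(app(Z, d), mk(S, false))).
Decompose wrap/1: app(app(X1, d), T) = app(app(Z, d), mk(S, false)).
Decompose app/2: app(X1, d) = app(Z, d),  T = mk(S, false).
Decompose app/2: X1 = Z,  d = d.
Bind X1 := Z; substituting into the one remaining equation that mentions X1 gives: app(app(wrap(X2), Z), mk(wrap(T), e)) = app(app(R, 0), mk(X2, e)).
Delete trivial equation d = d.
Bind T := mk(S, false); substituting into the one remaining equation that mentions T gives: app(app(wrap(X2), Z), mk(wrap(mk(S, false)), e)) = app(app(R, 0), mk(X2, e)).
Decompose app/2: app(1, Z) = S,  mk(1, S) = mk(false, A).
Bind S := app(1, Z); substituting into the 2 remaining equations that mention S gives: mk(1, app(1, Z)) = mk(false, A),  app(app(wrap(X2), Z), mk(wrap(mk(app(1, Z), false)), e)) = app(app(R, 0), mk(X2, e)). Substituting into the earlier binding gives T := mk(app(1, Z), false).
Decompose mk/2: 1 = false,  app(1, Z) = A.
Clash: constants 1 and false differ; no unifier exists.

NO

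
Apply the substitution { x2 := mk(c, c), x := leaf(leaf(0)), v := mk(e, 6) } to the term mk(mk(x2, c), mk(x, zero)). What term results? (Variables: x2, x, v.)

mk(mk(mk(c, c), c), mk(leaf(leaf(0)), zero))

Replace each occurrence of x2 with mk(c, c).
Replace each occurrence of x with leaf(leaf(0)).
Result: mk(mk(mk(c, c), c), mk(leaf(leaf(0)), zero)).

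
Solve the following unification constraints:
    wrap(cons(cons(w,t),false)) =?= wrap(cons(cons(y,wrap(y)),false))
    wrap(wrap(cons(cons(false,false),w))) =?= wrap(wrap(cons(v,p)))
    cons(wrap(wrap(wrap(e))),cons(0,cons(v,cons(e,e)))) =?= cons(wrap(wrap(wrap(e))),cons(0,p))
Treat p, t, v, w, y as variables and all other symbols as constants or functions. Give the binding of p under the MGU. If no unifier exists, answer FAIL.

Decompose wrap/1: cons(cons(w,t),false) =?= cons(cons(y,wrap(y)),false).
Decompose cons/2: cons(w,t) =?= cons(y,wrap(y)),  false =?= false.
Decompose cons/2: w =?= y,  t =?= wrap(y).
Bind w := y; substituting into the one remaining equation that mentions w gives: wrap(wrap(cons(cons(false,false),y))) =?= wrap(wrap(cons(v,p))).
Bind t := wrap(y); no other remaining equation mentions t.
Delete trivial equation false =?= false.
Decompose wrap/1: wrap(cons(cons(false,false),y)) =?= wrap(cons(v,p)).
Decompose wrap/1: cons(cons(false,false),y) =?= cons(v,p).
Decompose cons/2: cons(false,false) =?= v,  y =?= p.
Bind v := cons(false,false); substituting into the one remaining equation that mentions v gives: cons(wrap(wrap(wrap(e))),cons(0,cons(cons(false,false),cons(e,e)))) =?= cons(wrap(wrap(wrap(e))),cons(0,p)).
Bind y := p; no other remaining equation mentions y. Substituting into the earlier bindings gives w := p, t := wrap(p).
Decompose cons/2: wrap(wrap(wrap(e))) =?= wrap(wrap(wrap(e))),  cons(0,cons(cons(false,false),cons(e,e))) =?= cons(0,p).
Delete trivial equation wrap(wrap(wrap(e))) =?= wrap(wrap(wrap(e))).
Decompose cons/2: 0 =?= 0,  cons(cons(false,false),cons(e,e)) =?= p.
Delete trivial equation 0 =?= 0.
Bind p := cons(cons(false,false),cons(e,e)). Substituting into the earlier bindings gives w := cons(cons(false,false),cons(e,e)), t := wrap(cons(cons(false,false),cons(e,e))), y := cons(cons(false,false),cons(e,e)).
MGU = { w := cons(cons(false,false),cons(e,e)), t := wrap(cons(cons(false,false),cons(e,e))), v := cons(false,false), y := cons(cons(false,false),cons(e,e)), p := cons(cons(false,false),cons(e,e)) }, so p := cons(cons(false,false),cons(e,e)).

cons(cons(false,false),cons(e,e))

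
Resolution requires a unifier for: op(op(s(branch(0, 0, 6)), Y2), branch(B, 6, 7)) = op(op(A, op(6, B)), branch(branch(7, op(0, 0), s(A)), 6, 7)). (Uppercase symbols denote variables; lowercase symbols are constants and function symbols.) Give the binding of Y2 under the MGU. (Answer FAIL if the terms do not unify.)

Decompose op/2: op(s(branch(0, 0, 6)), Y2) = op(A, op(6, B)),  branch(B, 6, 7) = branch(branch(7, op(0, 0), s(A)), 6, 7).
Decompose op/2: s(branch(0, 0, 6)) = A,  Y2 = op(6, B).
Bind A := s(branch(0, 0, 6)); substituting into the one remaining equation that mentions A gives: branch(B, 6, 7) = branch(branch(7, op(0, 0), s(s(branch(0, 0, 6)))), 6, 7).
Bind Y2 := op(6, B); no other remaining equation mentions Y2.
Decompose branch/3: B = branch(7, op(0, 0), s(s(branch(0, 0, 6)))),  6 = 6,  7 = 7.
Bind B := branch(7, op(0, 0), s(s(branch(0, 0, 6)))); no other remaining equation mentions B. Substituting into the earlier binding gives Y2 := op(6, branch(7, op(0, 0), s(s(branch(0, 0, 6))))).
Delete trivial equation 6 = 6.
Delete trivial equation 7 = 7.
MGU = { A -> s(branch(0, 0, 6)), Y2 -> op(6, branch(7, op(0, 0), s(s(branch(0, 0, 6))))), B -> branch(7, op(0, 0), s(s(branch(0, 0, 6)))) }, so Y2 -> op(6, branch(7, op(0, 0), s(s(branch(0, 0, 6))))).

op(6, branch(7, op(0, 0), s(s(branch(0, 0, 6)))))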